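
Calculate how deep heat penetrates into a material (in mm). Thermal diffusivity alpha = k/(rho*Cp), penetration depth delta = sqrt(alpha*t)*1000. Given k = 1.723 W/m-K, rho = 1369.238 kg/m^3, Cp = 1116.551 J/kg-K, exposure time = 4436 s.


alpha = 1.723 / (1369.238 * 1116.551) = 1.1270e-06 m^2/s
alpha * t = 0.0049994
delta = sqrt(0.0049994) * 1000 = 70.707 mm

70.707 mm


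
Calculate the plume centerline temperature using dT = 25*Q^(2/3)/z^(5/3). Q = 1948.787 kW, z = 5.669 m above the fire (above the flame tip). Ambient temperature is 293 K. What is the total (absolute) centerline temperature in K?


Q^(2/3) = 156.02
z^(5/3) = 18.024
dT = 25 * 156.02 / 18.024 = 216.41 K
T = 293 + 216.41 = 509.41 K

509.41 K


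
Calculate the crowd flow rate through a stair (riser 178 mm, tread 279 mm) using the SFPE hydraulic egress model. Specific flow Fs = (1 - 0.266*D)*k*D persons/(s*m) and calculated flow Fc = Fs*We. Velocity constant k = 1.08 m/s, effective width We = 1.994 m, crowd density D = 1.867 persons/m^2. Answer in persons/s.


1 - 0.266*D = 1 - 0.266*1.867 = 0.50338
Fs = 0.50338 * 1.08 * 1.867 = 1.0150 persons/(s*m)
Fc = 1.0150 * 1.994 = 2.0239 persons/s

2.0239 persons/s


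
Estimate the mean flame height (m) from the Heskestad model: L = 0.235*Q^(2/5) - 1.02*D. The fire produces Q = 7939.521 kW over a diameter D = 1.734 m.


Q^(2/5) = 36.301
0.235 * Q^(2/5) = 8.5307
1.02 * D = 1.7687
L = 6.7620 m

6.7620 m


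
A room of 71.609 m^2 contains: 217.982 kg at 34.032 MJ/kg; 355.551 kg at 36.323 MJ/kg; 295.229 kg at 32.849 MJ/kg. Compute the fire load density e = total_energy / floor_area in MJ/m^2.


Total energy = 217.982*34.032 + 355.551*36.323 + 295.229*32.849
= 7418.363 + 12914.68 + 9697.977
= 30031.02 MJ
e = 30031.02 / 71.609 = 419.37 MJ/m^2

419.37 MJ/m^2


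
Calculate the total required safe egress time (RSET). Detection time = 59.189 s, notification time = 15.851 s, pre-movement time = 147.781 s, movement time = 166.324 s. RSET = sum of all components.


Total = 59.189 + 15.851 + 147.781 + 166.324 = 389.145 s

389.145 s


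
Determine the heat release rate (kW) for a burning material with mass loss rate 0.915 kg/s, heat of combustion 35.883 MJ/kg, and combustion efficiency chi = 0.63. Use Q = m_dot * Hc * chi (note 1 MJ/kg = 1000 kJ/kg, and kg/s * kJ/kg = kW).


Hc = 35.883 MJ/kg = 35.883 * 1000 kJ/kg = 35883 kJ/kg
Q = 0.915 kg/s * 35883 kJ/kg * 0.63 = 20685 kW

20685 kW


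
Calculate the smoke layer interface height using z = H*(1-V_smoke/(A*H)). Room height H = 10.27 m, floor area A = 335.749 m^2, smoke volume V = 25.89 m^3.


V/(A*H) = 0.0075084
1 - 0.0075084 = 0.99249
z = 10.27 * 0.99249 = 10.193 m

10.193 m


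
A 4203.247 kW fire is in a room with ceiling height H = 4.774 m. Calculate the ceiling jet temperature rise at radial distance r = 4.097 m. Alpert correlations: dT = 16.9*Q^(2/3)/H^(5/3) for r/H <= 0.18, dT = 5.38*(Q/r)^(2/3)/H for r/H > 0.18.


r/H = 4.097 / 4.774 = 0.85819
r/H > 0.18, so dT = 5.38*(Q/r)^(2/3)/H
Q/r = 1025.9
(Q/r)^(2/3) = 101.72
dT = 5.38 * 101.72 / 4.774 = 114.63 K

114.63 K


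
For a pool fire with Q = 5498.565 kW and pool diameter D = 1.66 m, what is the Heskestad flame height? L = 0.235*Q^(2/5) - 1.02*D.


Q^(2/5) = 31.340
0.235 * Q^(2/5) = 7.3649
1.02 * D = 1.6932
L = 5.6717 m

5.6717 m


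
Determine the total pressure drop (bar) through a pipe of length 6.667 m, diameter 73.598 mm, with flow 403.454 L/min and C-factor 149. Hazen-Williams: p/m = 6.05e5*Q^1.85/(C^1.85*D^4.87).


Q^1.85 = 66179
C^1.85 = 10481
D^4.87 = 1.2349e+09
p/m = 0.0030934 bar/m
p_total = 0.0030934 * 6.667 = 0.020624 bar

0.020624 bar


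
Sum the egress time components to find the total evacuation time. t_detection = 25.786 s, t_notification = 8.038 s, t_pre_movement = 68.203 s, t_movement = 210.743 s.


Total = 25.786 + 8.038 + 68.203 + 210.743 = 312.77 s

312.77 s


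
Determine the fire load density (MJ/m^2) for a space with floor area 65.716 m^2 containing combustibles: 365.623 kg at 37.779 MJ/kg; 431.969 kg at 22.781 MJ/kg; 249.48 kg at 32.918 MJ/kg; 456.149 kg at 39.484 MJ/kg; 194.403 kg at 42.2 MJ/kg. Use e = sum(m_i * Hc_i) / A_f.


Total energy = 365.623*37.779 + 431.969*22.781 + 249.48*32.918 + 456.149*39.484 + 194.403*42.2
= 13812.87 + 9840.686 + 8212.383 + 18010.59 + 8203.807
= 58080.33 MJ
e = 58080.33 / 65.716 = 883.81 MJ/m^2

883.81 MJ/m^2


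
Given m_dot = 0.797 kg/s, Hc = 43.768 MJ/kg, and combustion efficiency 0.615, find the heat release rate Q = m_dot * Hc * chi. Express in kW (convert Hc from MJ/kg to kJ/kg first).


Hc = 43.768 MJ/kg = 43.768 * 1000 kJ/kg = 43768 kJ/kg
Q = 0.797 kg/s * 43768 kJ/kg * 0.615 = 21453 kW

21453 kW


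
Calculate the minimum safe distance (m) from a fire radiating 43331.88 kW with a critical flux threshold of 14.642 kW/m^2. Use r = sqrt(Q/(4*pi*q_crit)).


4*pi*q_crit = 184.00
Q/(4*pi*q_crit) = 235.50
r = sqrt(235.50) = 15.346 m

15.346 m


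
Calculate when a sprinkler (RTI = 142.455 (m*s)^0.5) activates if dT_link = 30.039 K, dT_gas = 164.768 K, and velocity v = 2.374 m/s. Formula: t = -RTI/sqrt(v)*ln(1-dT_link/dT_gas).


dT_link/dT_gas = 0.18231
ln(1 - 0.18231) = -0.20127
t = -142.455 / sqrt(2.374) * -0.20127 = 18.609 s

18.609 s


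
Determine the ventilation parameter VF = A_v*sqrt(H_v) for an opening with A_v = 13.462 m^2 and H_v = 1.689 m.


sqrt(H_v) = 1.2996
VF = 13.462 * 1.2996 = 17.495 m^(5/2)

17.495 m^(5/2)


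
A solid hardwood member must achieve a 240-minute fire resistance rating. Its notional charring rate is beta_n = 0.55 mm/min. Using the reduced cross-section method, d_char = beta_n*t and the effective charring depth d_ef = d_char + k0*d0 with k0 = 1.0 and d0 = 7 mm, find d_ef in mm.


d_char = 0.55 * 240 = 132 mm
d_ef = 132 + 1.0*7 = 139 mm

139 mm


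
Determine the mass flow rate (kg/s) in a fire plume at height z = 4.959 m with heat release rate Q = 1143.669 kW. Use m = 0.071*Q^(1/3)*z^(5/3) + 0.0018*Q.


Q^(1/3) = 10.458
z^(5/3) = 14.421
First term = 0.071 * 10.458 * 14.421 = 10.707
Second term = 0.0018 * 1143.669 = 2.0586
m = 12.766 kg/s

12.766 kg/s


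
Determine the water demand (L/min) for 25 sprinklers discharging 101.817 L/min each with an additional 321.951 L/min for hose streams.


Sprinkler demand = 25 * 101.817 = 2545.425 L/min
Total = 2545.425 + 321.951 = 2867.376 L/min

2867.376 L/min


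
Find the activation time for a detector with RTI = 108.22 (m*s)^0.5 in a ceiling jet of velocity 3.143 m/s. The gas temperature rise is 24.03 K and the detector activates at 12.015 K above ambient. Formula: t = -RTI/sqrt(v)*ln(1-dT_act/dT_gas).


dT_act/dT_gas = 0.5
ln(1 - 0.5) = -0.69315
t = -108.22 / sqrt(3.143) * -0.69315 = 42.312 s

42.312 s


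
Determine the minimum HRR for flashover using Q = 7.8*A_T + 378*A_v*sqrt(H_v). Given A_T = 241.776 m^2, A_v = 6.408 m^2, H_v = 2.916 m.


7.8*A_T = 1885.9
sqrt(H_v) = 1.7076
378*A_v*sqrt(H_v) = 4136.3
Q = 1885.9 + 4136.3 = 6022.1 kW

6022.1 kW


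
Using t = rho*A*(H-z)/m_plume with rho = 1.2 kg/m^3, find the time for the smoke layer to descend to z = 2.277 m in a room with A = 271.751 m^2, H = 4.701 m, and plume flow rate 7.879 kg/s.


H - z = 2.424 m
t = 1.2 * 271.751 * 2.424 / 7.879 = 100.33 s

100.33 s


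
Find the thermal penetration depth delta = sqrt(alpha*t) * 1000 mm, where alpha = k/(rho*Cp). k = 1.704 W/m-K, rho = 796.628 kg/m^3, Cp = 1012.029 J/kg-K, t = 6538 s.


alpha = 1.704 / (796.628 * 1012.029) = 2.1136e-06 m^2/s
alpha * t = 0.013819
delta = sqrt(0.013819) * 1000 = 117.55 mm

117.55 mm


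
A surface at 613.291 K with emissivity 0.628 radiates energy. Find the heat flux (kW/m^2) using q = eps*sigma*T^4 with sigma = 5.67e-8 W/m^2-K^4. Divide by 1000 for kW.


T^4 = 1.4147e+11
q = 0.628 * 5.67e-8 * 1.4147e+11 / 1000 = 5.0374 kW/m^2

5.0374 kW/m^2


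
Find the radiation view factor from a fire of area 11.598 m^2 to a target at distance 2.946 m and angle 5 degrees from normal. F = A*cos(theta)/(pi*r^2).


cos(5 deg) = 0.99619
pi*r^2 = 27.266
F = 11.598 * 0.99619 / 27.266 = 0.42375

0.42375


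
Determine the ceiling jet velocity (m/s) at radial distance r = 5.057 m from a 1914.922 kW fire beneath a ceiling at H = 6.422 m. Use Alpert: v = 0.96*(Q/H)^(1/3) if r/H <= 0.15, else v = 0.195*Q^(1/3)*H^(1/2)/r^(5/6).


r/H = 5.057 / 6.422 = 0.78745
r/H > 0.15, so v = 0.195*Q^(1/3)*H^(1/2)/r^(5/6)
Q^(1/3) = 12.418
H^(1/2) = 2.5342
r^(5/6) = 3.8599
v = 0.195 * 12.418 * 2.5342 / 3.8599 = 1.5898 m/s

1.5898 m/s


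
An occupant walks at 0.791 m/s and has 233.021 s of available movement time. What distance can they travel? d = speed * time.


d = 0.791 * 233.021 = 184.32 m

184.32 m


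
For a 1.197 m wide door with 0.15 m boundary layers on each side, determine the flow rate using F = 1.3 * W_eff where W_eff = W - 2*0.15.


W_eff = 1.197 - 0.30 = 0.897 m
F = 1.3 * 0.897 = 1.1661 persons/s

1.1661 persons/s


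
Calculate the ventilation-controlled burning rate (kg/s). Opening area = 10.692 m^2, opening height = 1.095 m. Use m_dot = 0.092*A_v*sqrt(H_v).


sqrt(H_v) = 1.0464
m_dot = 0.092 * 10.692 * 1.0464 = 1.0293 kg/s

1.0293 kg/s


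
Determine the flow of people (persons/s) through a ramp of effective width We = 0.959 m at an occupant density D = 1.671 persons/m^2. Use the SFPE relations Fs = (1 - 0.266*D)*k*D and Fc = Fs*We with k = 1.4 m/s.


1 - 0.266*D = 1 - 0.266*1.671 = 0.55551
Fs = 0.55551 * 1.4 * 1.671 = 1.2996 persons/(s*m)
Fc = 1.2996 * 0.959 = 1.2463 persons/s

1.2463 persons/s


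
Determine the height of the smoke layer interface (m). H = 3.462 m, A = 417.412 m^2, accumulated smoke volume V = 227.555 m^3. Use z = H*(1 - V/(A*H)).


V/(A*H) = 0.15747
1 - 0.15747 = 0.84253
z = 3.462 * 0.84253 = 2.9168 m

2.9168 m


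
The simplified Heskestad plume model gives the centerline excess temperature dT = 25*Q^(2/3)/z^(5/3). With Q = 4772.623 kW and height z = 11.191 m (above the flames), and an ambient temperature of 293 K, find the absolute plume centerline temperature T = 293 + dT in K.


Q^(2/3) = 283.47
z^(5/3) = 55.991
dT = 25 * 283.47 / 55.991 = 126.57 K
T = 293 + 126.57 = 419.57 K

419.57 K


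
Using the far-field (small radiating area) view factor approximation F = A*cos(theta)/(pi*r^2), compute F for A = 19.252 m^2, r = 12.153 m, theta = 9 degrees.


cos(9 deg) = 0.98769
pi*r^2 = 464.00
F = 19.252 * 0.98769 / 464.00 = 0.040981

0.040981


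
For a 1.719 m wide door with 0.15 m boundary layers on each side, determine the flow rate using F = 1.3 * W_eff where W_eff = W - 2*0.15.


W_eff = 1.719 - 0.30 = 1.419 m
F = 1.3 * 1.419 = 1.8447 persons/s

1.8447 persons/s


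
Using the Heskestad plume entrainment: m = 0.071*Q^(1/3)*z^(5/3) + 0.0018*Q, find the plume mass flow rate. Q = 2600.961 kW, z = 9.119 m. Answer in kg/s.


Q^(1/3) = 13.752
z^(5/3) = 39.803
First term = 0.071 * 13.752 * 39.803 = 38.864
Second term = 0.0018 * 2600.961 = 4.6817
m = 43.546 kg/s

43.546 kg/s


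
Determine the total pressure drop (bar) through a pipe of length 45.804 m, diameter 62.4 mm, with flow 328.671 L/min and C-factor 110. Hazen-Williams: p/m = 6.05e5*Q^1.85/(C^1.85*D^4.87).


Q^1.85 = 45291
C^1.85 = 5978.3
D^4.87 = 5.5278e+08
p/m = 0.0082916 bar/m
p_total = 0.0082916 * 45.804 = 0.37979 bar

0.37979 bar


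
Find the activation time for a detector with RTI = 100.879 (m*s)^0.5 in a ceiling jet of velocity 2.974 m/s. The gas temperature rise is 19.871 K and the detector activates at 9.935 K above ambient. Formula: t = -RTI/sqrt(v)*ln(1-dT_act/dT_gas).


dT_act/dT_gas = 0.49997
ln(1 - 0.49997) = -0.69310
t = -100.879 / sqrt(2.974) * -0.69310 = 40.544 s

40.544 s


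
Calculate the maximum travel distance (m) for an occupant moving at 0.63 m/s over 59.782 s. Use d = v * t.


d = 0.63 * 59.782 = 37.663 m

37.663 m


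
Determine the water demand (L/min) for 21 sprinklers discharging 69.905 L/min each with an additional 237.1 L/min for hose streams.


Sprinkler demand = 21 * 69.905 = 1468.005 L/min
Total = 1468.005 + 237.1 = 1705.105 L/min

1705.105 L/min


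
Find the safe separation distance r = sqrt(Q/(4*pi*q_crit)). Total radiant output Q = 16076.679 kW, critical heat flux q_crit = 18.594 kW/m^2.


4*pi*q_crit = 233.66
Q/(4*pi*q_crit) = 68.804
r = sqrt(68.804) = 8.2948 m

8.2948 m


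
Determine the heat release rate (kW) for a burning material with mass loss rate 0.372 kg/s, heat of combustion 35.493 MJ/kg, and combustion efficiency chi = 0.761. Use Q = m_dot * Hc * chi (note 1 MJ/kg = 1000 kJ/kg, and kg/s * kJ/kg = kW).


Hc = 35.493 MJ/kg = 35.493 * 1000 kJ/kg = 35493 kJ/kg
Q = 0.372 kg/s * 35493 kJ/kg * 0.761 = 10048 kW

10048 kW


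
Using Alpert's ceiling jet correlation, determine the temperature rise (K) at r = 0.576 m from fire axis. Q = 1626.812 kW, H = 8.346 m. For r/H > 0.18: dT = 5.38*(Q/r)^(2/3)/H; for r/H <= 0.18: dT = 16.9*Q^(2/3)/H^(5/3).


r/H = 0.576 / 8.346 = 0.069015
r/H <= 0.18, so dT = 16.9*Q^(2/3)/H^(5/3)
Q^(2/3) = 138.32
H^(5/3) = 34.340
dT = 16.9 * 138.32 / 34.340 = 68.074 K

68.074 K


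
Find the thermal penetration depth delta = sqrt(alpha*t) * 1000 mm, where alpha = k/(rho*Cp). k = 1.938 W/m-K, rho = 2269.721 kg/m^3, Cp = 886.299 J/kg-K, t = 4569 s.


alpha = 1.938 / (2269.721 * 886.299) = 9.6339e-07 m^2/s
alpha * t = 0.0044017
delta = sqrt(0.0044017) * 1000 = 66.345 mm

66.345 mm


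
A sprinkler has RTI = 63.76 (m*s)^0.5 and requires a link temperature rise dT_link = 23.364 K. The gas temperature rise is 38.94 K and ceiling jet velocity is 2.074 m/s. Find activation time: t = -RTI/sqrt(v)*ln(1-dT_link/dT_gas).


dT_link/dT_gas = 0.6
ln(1 - 0.6) = -0.91629
t = -63.76 / sqrt(2.074) * -0.91629 = 40.567 s

40.567 s


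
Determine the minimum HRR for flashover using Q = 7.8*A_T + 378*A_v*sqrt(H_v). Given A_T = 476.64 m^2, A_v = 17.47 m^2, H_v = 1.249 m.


7.8*A_T = 3717.792
sqrt(H_v) = 1.1176
378*A_v*sqrt(H_v) = 7380.2
Q = 3717.792 + 7380.2 = 11098 kW

11098 kW


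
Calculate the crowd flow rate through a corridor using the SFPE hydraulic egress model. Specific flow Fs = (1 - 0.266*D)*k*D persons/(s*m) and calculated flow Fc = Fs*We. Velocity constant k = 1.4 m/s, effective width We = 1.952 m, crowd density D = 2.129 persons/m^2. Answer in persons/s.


1 - 0.266*D = 1 - 0.266*2.129 = 0.43369
Fs = 0.43369 * 1.4 * 2.129 = 1.2926 persons/(s*m)
Fc = 1.2926 * 1.952 = 2.5232 persons/s

2.5232 persons/s


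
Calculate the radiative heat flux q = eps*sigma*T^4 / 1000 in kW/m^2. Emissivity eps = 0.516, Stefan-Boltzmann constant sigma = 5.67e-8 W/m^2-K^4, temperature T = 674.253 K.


T^4 = 2.0668e+11
q = 0.516 * 5.67e-8 * 2.0668e+11 / 1000 = 6.0468 kW/m^2

6.0468 kW/m^2


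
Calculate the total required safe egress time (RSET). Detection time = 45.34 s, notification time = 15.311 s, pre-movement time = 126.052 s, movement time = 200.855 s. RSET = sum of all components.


Total = 45.34 + 15.311 + 126.052 + 200.855 = 387.558 s

387.558 s


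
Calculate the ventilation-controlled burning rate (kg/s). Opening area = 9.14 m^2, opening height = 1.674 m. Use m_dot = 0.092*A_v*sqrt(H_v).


sqrt(H_v) = 1.2938
m_dot = 0.092 * 9.14 * 1.2938 = 1.0880 kg/s

1.0880 kg/s


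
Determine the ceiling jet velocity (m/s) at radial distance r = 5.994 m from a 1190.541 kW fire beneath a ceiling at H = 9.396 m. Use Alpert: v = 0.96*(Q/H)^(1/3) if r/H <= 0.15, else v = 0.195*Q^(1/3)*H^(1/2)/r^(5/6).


r/H = 5.994 / 9.396 = 0.63793
r/H > 0.15, so v = 0.195*Q^(1/3)*H^(1/2)/r^(5/6)
Q^(1/3) = 10.599
H^(1/2) = 3.0653
r^(5/6) = 4.4473
v = 0.195 * 10.599 * 3.0653 / 4.4473 = 1.4245 m/s

1.4245 m/s


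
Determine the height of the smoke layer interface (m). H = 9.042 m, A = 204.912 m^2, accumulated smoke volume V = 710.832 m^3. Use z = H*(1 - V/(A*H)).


V/(A*H) = 0.38365
1 - 0.38365 = 0.61635
z = 9.042 * 0.61635 = 5.5730 m

5.5730 m


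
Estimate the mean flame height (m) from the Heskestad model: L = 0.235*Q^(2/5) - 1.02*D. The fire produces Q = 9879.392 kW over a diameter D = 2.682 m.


Q^(2/5) = 39.618
0.235 * Q^(2/5) = 9.3102
1.02 * D = 2.7356
L = 6.5746 m

6.5746 m


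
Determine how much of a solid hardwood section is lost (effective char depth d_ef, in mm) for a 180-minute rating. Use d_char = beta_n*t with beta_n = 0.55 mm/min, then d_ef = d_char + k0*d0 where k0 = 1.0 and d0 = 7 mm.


d_char = 0.55 * 180 = 99 mm
d_ef = 99 + 1.0*7 = 106 mm

106 mm


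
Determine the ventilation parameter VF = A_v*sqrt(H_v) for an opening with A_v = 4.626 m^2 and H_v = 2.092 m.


sqrt(H_v) = 1.4464
VF = 4.626 * 1.4464 = 6.6909 m^(5/2)

6.6909 m^(5/2)


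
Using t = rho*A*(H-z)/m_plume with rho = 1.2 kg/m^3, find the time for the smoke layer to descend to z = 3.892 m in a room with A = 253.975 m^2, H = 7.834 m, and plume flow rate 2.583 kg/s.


H - z = 3.942 m
t = 1.2 * 253.975 * 3.942 / 2.583 = 465.12 s

465.12 s


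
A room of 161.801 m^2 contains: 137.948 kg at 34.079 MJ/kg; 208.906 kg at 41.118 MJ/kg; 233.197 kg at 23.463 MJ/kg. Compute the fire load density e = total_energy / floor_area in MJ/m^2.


Total energy = 137.948*34.079 + 208.906*41.118 + 233.197*23.463
= 4701.130 + 8589.797 + 5471.501
= 18762.43 MJ
e = 18762.43 / 161.801 = 115.96 MJ/m^2

115.96 MJ/m^2


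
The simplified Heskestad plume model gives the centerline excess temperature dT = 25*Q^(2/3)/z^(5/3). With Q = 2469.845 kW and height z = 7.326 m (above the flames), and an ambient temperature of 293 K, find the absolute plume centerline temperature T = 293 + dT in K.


Q^(2/3) = 182.72
z^(5/3) = 27.634
dT = 25 * 182.72 / 27.634 = 165.30 K
T = 293 + 165.30 = 458.30 K

458.30 K


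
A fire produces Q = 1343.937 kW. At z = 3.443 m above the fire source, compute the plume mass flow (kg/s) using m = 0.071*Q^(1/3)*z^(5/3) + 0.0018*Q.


Q^(1/3) = 11.036
z^(5/3) = 7.8505
First term = 0.071 * 11.036 * 7.8505 = 6.1510
Second term = 0.0018 * 1343.937 = 2.4191
m = 8.5701 kg/s

8.5701 kg/s


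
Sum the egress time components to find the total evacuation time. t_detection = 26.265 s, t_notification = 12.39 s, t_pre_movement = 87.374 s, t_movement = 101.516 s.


Total = 26.265 + 12.39 + 87.374 + 101.516 = 227.545 s

227.545 s


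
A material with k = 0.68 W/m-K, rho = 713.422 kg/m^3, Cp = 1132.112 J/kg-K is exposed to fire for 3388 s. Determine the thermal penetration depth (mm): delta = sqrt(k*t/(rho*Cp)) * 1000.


alpha = 0.68 / (713.422 * 1132.112) = 8.4192e-07 m^2/s
alpha * t = 0.0028524
delta = sqrt(0.0028524) * 1000 = 53.408 mm

53.408 mm


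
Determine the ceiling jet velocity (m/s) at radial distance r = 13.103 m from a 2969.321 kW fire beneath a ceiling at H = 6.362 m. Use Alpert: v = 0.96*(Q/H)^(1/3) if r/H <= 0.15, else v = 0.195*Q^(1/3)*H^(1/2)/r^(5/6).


r/H = 13.103 / 6.362 = 2.0596
r/H > 0.15, so v = 0.195*Q^(1/3)*H^(1/2)/r^(5/6)
Q^(1/3) = 14.373
H^(1/2) = 2.5223
r^(5/6) = 8.5338
v = 0.195 * 14.373 * 2.5223 / 8.5338 = 0.82840 m/s

0.82840 m/s


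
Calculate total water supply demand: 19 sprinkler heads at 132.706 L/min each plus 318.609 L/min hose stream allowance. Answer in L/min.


Sprinkler demand = 19 * 132.706 = 2521.414 L/min
Total = 2521.414 + 318.609 = 2840.023 L/min

2840.023 L/min


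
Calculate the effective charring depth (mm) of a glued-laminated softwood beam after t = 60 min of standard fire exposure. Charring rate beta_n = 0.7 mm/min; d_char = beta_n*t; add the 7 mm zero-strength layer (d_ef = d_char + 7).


d_char = 0.7 * 60 = 42 mm
d_ef = 42 + 1.0*7 = 49 mm

49 mm


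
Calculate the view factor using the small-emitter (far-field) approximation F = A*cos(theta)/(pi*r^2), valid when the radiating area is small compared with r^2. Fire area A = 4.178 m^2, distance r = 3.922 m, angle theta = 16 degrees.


cos(16 deg) = 0.96126
pi*r^2 = 48.324
F = 4.178 * 0.96126 / 48.324 = 0.083108

0.083108


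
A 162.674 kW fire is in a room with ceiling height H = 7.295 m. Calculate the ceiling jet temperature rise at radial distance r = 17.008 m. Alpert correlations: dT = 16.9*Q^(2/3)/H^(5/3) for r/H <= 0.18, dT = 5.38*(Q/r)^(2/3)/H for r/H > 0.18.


r/H = 17.008 / 7.295 = 2.3315
r/H > 0.18, so dT = 5.38*(Q/r)^(2/3)/H
Q/r = 9.5646
(Q/r)^(2/3) = 4.5058
dT = 5.38 * 4.5058 / 7.295 = 3.3230 K

3.3230 K


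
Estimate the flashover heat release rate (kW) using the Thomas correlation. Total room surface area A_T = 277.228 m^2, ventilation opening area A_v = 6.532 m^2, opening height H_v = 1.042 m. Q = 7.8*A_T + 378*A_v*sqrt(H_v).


7.8*A_T = 2162.4
sqrt(H_v) = 1.0208
378*A_v*sqrt(H_v) = 2520.4
Q = 2162.4 + 2520.4 = 4682.8 kW

4682.8 kW


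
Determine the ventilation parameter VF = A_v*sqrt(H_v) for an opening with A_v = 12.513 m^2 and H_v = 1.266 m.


sqrt(H_v) = 1.1252
VF = 12.513 * 1.1252 = 14.079 m^(5/2)

14.079 m^(5/2)


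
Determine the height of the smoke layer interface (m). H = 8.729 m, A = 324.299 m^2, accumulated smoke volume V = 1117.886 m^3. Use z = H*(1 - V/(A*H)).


V/(A*H) = 0.39490
1 - 0.39490 = 0.60510
z = 8.729 * 0.60510 = 5.2819 m

5.2819 m


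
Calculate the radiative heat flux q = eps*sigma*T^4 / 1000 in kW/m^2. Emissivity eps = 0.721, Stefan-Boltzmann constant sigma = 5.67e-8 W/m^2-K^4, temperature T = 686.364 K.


T^4 = 2.2193e+11
q = 0.721 * 5.67e-8 * 2.2193e+11 / 1000 = 9.0727 kW/m^2

9.0727 kW/m^2


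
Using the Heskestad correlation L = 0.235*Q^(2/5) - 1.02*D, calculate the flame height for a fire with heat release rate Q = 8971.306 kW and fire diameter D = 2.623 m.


Q^(2/5) = 38.119
0.235 * Q^(2/5) = 8.9580
1.02 * D = 2.6755
L = 6.2825 m

6.2825 m


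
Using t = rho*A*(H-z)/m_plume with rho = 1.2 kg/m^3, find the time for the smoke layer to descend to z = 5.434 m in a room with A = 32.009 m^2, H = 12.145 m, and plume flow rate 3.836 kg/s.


H - z = 6.711 m
t = 1.2 * 32.009 * 6.711 / 3.836 = 67.199 s

67.199 s


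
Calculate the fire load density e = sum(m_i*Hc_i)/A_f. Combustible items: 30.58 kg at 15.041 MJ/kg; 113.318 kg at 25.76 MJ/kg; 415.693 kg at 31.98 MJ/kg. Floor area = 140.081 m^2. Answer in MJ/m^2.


Total energy = 30.58*15.041 + 113.318*25.76 + 415.693*31.98
= 459.9538 + 2919.072 + 13293.86
= 16672.89 MJ
e = 16672.89 / 140.081 = 119.02 MJ/m^2

119.02 MJ/m^2


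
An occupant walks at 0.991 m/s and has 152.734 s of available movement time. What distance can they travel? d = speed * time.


d = 0.991 * 152.734 = 151.36 m

151.36 m


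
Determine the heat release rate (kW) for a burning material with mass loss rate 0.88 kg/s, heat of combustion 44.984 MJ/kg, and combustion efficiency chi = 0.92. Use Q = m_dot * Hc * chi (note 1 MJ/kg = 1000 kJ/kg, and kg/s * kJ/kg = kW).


Hc = 44.984 MJ/kg = 44.984 * 1000 kJ/kg = 44984 kJ/kg
Q = 0.88 kg/s * 44984 kJ/kg * 0.92 = 36419 kW

36419 kW


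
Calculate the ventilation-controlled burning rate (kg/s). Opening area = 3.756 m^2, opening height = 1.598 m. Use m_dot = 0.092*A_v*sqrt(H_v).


sqrt(H_v) = 1.2641
m_dot = 0.092 * 3.756 * 1.2641 = 0.43682 kg/s

0.43682 kg/s


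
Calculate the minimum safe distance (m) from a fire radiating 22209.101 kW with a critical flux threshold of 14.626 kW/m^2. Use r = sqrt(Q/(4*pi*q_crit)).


4*pi*q_crit = 183.80
Q/(4*pi*q_crit) = 120.84
r = sqrt(120.84) = 10.993 m

10.993 m


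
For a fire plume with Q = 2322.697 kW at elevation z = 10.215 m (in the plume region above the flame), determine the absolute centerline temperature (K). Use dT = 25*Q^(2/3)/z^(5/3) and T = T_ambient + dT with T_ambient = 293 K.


Q^(2/3) = 175.39
z^(5/3) = 48.091
dT = 25 * 175.39 / 48.091 = 91.174 K
T = 293 + 91.174 = 384.17 K

384.17 K


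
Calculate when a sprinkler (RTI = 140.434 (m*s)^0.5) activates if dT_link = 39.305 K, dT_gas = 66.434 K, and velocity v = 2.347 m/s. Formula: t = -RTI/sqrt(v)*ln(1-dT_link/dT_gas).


dT_link/dT_gas = 0.59164
ln(1 - 0.59164) = -0.89561
t = -140.434 / sqrt(2.347) * -0.89561 = 82.098 s

82.098 s


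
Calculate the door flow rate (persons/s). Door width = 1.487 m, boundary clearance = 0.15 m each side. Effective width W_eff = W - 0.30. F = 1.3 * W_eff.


W_eff = 1.487 - 0.30 = 1.187 m
F = 1.3 * 1.187 = 1.5431 persons/s

1.5431 persons/s


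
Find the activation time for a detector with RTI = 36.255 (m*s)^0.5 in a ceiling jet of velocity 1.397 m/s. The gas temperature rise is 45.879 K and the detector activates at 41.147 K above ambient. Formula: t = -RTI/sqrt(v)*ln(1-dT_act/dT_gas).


dT_act/dT_gas = 0.89686
ln(1 - 0.89686) = -2.2717
t = -36.255 / sqrt(1.397) * -2.2717 = 69.681 s

69.681 s


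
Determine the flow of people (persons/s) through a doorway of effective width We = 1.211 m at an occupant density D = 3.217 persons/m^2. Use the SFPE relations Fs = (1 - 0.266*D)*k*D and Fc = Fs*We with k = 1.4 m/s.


1 - 0.266*D = 1 - 0.266*3.217 = 0.14428
Fs = 0.14428 * 1.4 * 3.217 = 0.64980 persons/(s*m)
Fc = 0.64980 * 1.211 = 0.78691 persons/s

0.78691 persons/s


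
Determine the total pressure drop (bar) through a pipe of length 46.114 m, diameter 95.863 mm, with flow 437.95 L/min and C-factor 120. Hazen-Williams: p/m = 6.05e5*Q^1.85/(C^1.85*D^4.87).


Q^1.85 = 77026
C^1.85 = 7022.4
D^4.87 = 4.4734e+09
p/m = 0.0014834 bar/m
p_total = 0.0014834 * 46.114 = 0.068407 bar

0.068407 bar


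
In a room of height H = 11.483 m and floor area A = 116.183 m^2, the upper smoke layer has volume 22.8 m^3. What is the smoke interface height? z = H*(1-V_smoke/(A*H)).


V/(A*H) = 0.017090
1 - 0.017090 = 0.98291
z = 11.483 * 0.98291 = 11.287 m

11.287 m


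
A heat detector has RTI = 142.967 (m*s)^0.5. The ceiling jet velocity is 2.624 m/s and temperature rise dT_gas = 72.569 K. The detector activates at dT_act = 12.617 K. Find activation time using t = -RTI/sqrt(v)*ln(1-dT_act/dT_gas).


dT_act/dT_gas = 0.17386
ln(1 - 0.17386) = -0.19099
t = -142.967 / sqrt(2.624) * -0.19099 = 16.857 s

16.857 s


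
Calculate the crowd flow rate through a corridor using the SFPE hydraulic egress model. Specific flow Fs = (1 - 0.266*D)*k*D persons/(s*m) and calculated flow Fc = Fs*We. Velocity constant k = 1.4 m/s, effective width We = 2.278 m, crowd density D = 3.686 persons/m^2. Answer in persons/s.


1 - 0.266*D = 1 - 0.266*3.686 = 0.019524
Fs = 0.019524 * 1.4 * 3.686 = 0.10075 persons/(s*m)
Fc = 0.10075 * 2.278 = 0.22951 persons/s

0.22951 persons/s


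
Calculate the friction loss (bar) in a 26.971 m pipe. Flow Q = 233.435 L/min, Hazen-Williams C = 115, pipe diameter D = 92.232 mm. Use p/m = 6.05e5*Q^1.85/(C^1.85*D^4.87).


Q^1.85 = 24050
C^1.85 = 6490.7
D^4.87 = 3.7066e+09
p/m = 0.00060478 bar/m
p_total = 0.00060478 * 26.971 = 0.016312 bar

0.016312 bar


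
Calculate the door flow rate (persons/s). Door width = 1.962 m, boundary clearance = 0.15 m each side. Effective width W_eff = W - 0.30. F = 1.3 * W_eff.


W_eff = 1.962 - 0.30 = 1.662 m
F = 1.3 * 1.662 = 2.1606 persons/s

2.1606 persons/s


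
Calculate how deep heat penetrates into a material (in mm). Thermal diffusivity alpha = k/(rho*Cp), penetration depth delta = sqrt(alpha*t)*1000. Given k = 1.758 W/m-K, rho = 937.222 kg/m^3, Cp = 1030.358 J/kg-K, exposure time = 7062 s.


alpha = 1.758 / (937.222 * 1030.358) = 1.8205e-06 m^2/s
alpha * t = 0.012856
delta = sqrt(0.012856) * 1000 = 113.39 mm

113.39 mm


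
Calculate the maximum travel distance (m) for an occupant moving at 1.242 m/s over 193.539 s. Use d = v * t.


d = 1.242 * 193.539 = 240.38 m

240.38 m


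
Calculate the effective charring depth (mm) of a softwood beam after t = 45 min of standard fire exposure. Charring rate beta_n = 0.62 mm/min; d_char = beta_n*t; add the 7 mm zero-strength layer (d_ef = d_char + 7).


d_char = 0.62 * 45 = 27.9 mm
d_ef = 27.9 + 1.0*7 = 34.9 mm

34.9 mm


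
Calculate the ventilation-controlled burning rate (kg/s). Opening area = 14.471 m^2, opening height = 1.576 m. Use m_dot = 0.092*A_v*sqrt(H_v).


sqrt(H_v) = 1.2554
m_dot = 0.092 * 14.471 * 1.2554 = 1.6713 kg/s

1.6713 kg/s


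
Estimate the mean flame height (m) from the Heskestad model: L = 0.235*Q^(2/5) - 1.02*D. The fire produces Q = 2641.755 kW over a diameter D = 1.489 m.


Q^(2/5) = 23.375
0.235 * Q^(2/5) = 5.4932
1.02 * D = 1.5188
L = 3.9744 m

3.9744 m


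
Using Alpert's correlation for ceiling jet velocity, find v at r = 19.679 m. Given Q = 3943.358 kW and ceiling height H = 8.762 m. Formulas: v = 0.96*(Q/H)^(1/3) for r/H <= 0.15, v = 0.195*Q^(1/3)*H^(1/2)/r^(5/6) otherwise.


r/H = 19.679 / 8.762 = 2.2459
r/H > 0.15, so v = 0.195*Q^(1/3)*H^(1/2)/r^(5/6)
Q^(1/3) = 15.799
H^(1/2) = 2.9601
r^(5/6) = 11.977
v = 0.195 * 15.799 * 2.9601 / 11.977 = 0.76142 m/s

0.76142 m/s


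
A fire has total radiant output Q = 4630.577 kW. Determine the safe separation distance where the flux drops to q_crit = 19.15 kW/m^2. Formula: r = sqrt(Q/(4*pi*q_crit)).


4*pi*q_crit = 240.65
Q/(4*pi*q_crit) = 19.242
r = sqrt(19.242) = 4.3866 m

4.3866 m


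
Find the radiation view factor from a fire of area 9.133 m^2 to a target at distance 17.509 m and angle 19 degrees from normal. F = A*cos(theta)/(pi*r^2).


cos(19 deg) = 0.94552
pi*r^2 = 963.10
F = 9.133 * 0.94552 / 963.10 = 0.0089663

0.0089663


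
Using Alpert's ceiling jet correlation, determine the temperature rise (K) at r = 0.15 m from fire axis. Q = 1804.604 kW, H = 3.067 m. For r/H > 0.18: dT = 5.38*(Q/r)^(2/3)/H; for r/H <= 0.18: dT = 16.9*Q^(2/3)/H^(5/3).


r/H = 0.15 / 3.067 = 0.048908
r/H <= 0.18, so dT = 16.9*Q^(2/3)/H^(5/3)
Q^(2/3) = 148.22
H^(5/3) = 6.4743
dT = 16.9 * 148.22 / 6.4743 = 386.92 K

386.92 K


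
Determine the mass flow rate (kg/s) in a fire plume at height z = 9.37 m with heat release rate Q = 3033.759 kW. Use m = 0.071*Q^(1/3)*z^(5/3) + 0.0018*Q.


Q^(1/3) = 14.476
z^(5/3) = 41.645
First term = 0.071 * 14.476 * 41.645 = 42.804
Second term = 0.0018 * 3033.759 = 5.4608
m = 48.265 kg/s

48.265 kg/s


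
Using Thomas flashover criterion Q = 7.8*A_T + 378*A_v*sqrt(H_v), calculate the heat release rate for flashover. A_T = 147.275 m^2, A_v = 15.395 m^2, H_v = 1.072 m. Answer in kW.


7.8*A_T = 1148.745
sqrt(H_v) = 1.0354
378*A_v*sqrt(H_v) = 6025.2
Q = 1148.745 + 6025.2 = 7173.9 kW

7173.9 kW


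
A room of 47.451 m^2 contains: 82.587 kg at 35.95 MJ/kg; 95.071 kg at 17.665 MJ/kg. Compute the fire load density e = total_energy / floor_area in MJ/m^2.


Total energy = 82.587*35.95 + 95.071*17.665
= 2969.003 + 1679.429
= 4648.432 MJ
e = 4648.432 / 47.451 = 97.963 MJ/m^2

97.963 MJ/m^2


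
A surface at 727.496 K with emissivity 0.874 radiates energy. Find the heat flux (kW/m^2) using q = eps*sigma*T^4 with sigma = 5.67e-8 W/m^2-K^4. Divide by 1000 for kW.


T^4 = 2.8011e+11
q = 0.874 * 5.67e-8 * 2.8011e+11 / 1000 = 13.881 kW/m^2

13.881 kW/m^2


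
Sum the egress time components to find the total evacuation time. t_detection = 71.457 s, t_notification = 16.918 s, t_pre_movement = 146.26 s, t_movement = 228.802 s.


Total = 71.457 + 16.918 + 146.26 + 228.802 = 463.437 s

463.437 s


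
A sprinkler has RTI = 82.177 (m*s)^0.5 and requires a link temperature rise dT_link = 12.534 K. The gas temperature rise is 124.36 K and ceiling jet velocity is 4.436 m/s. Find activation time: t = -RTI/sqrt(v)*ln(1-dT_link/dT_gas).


dT_link/dT_gas = 0.10079
ln(1 - 0.10079) = -0.10624
t = -82.177 / sqrt(4.436) * -0.10624 = 4.1450 s

4.1450 s


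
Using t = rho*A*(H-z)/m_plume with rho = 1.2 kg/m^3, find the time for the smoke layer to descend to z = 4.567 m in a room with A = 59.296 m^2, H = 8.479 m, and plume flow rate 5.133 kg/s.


H - z = 3.912 m
t = 1.2 * 59.296 * 3.912 / 5.133 = 54.229 s

54.229 s


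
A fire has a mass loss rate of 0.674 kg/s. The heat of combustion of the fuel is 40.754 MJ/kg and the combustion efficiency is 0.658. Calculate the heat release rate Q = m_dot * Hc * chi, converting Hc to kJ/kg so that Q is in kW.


Hc = 40.754 MJ/kg = 40.754 * 1000 kJ/kg = 40754 kJ/kg
Q = 0.674 kg/s * 40754 kJ/kg * 0.658 = 18074 kW

18074 kW


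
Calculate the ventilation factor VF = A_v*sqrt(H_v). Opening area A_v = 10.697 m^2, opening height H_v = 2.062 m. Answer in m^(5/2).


sqrt(H_v) = 1.4360
VF = 10.697 * 1.4360 = 15.361 m^(5/2)

15.361 m^(5/2)


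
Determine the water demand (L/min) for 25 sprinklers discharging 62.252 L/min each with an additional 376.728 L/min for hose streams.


Sprinkler demand = 25 * 62.252 = 1556.3 L/min
Total = 1556.3 + 376.728 = 1933.028 L/min

1933.028 L/min


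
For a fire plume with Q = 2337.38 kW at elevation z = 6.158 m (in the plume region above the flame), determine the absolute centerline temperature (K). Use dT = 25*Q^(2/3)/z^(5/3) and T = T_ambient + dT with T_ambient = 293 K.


Q^(2/3) = 176.12
z^(5/3) = 20.689
dT = 25 * 176.12 / 20.689 = 212.83 K
T = 293 + 212.83 = 505.83 K

505.83 K


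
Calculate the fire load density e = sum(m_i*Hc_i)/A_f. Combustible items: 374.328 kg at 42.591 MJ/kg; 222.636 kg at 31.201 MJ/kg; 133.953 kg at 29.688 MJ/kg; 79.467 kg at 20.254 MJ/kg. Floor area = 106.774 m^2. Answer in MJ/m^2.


Total energy = 374.328*42.591 + 222.636*31.201 + 133.953*29.688 + 79.467*20.254
= 15943.00 + 6946.466 + 3976.797 + 1609.525
= 28475.79 MJ
e = 28475.79 / 106.774 = 266.69 MJ/m^2

266.69 MJ/m^2


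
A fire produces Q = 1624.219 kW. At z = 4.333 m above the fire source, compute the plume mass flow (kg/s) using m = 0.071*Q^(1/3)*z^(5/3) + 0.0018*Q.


Q^(1/3) = 11.755
z^(5/3) = 11.516
First term = 0.071 * 11.755 * 11.516 = 9.6114
Second term = 0.0018 * 1624.219 = 2.9236
m = 12.535 kg/s

12.535 kg/s


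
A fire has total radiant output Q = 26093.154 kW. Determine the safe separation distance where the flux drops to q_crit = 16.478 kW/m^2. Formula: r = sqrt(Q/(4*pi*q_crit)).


4*pi*q_crit = 207.07
Q/(4*pi*q_crit) = 126.01
r = sqrt(126.01) = 11.226 m

11.226 m


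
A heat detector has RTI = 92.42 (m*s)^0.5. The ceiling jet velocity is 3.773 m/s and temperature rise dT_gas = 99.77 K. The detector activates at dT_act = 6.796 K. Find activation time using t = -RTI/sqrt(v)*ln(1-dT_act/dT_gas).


dT_act/dT_gas = 0.068117
ln(1 - 0.068117) = -0.070548
t = -92.42 / sqrt(3.773) * -0.070548 = 3.3566 s

3.3566 s


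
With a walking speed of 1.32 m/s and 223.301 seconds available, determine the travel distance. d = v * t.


d = 1.32 * 223.301 = 294.76 m

294.76 m


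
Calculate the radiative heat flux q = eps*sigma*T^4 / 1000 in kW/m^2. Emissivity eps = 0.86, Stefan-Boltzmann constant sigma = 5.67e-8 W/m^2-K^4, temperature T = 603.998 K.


T^4 = 1.3309e+11
q = 0.86 * 5.67e-8 * 1.3309e+11 / 1000 = 6.4897 kW/m^2

6.4897 kW/m^2


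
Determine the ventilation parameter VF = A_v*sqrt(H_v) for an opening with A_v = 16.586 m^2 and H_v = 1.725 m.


sqrt(H_v) = 1.3134
VF = 16.586 * 1.3134 = 21.784 m^(5/2)

21.784 m^(5/2)


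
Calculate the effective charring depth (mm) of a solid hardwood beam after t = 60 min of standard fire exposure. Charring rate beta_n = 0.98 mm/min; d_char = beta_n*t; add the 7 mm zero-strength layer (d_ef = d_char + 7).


d_char = 0.98 * 60 = 58.8 mm
d_ef = 58.8 + 1.0*7 = 65.8 mm

65.8 mm


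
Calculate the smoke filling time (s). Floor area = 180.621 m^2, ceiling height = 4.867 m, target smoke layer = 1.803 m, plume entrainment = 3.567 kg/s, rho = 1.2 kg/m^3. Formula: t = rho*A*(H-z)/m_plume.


H - z = 3.064 m
t = 1.2 * 180.621 * 3.064 / 3.567 = 186.18 s

186.18 s


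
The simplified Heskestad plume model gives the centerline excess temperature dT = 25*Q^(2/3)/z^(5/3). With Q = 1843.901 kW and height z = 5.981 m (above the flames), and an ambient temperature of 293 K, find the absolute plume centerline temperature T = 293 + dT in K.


Q^(2/3) = 150.37
z^(5/3) = 19.707
dT = 25 * 150.37 / 19.707 = 190.75 K
T = 293 + 190.75 = 483.75 K

483.75 K


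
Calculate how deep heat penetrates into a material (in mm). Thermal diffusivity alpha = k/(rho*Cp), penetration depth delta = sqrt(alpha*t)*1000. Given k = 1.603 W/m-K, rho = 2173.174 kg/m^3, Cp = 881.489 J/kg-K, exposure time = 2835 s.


alpha = 1.603 / (2173.174 * 881.489) = 8.3680e-07 m^2/s
alpha * t = 0.0023723
delta = sqrt(0.0023723) * 1000 = 48.707 mm

48.707 mm


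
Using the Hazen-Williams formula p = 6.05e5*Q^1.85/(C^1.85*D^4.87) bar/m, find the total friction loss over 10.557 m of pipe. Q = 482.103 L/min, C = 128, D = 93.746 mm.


Q^1.85 = 92004
C^1.85 = 7913.0
D^4.87 = 4.0125e+09
p/m = 0.0017531 bar/m
p_total = 0.0017531 * 10.557 = 0.018508 bar

0.018508 bar


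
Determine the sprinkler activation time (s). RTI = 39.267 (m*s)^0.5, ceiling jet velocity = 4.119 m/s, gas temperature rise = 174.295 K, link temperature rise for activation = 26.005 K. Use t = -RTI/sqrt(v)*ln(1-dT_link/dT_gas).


dT_link/dT_gas = 0.14920
ln(1 - 0.14920) = -0.16158
t = -39.267 / sqrt(4.119) * -0.16158 = 3.1262 s

3.1262 s


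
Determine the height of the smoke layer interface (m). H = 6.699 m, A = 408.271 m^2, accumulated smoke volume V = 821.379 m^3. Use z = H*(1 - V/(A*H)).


V/(A*H) = 0.30032
1 - 0.30032 = 0.69968
z = 6.699 * 0.69968 = 4.6872 m

4.6872 m


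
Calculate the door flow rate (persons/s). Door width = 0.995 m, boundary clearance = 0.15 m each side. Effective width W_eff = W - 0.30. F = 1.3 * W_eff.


W_eff = 0.995 - 0.30 = 0.695 m
F = 1.3 * 0.695 = 0.90350 persons/s

0.90350 persons/s


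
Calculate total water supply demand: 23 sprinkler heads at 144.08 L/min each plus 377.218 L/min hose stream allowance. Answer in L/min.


Sprinkler demand = 23 * 144.08 = 3313.84 L/min
Total = 3313.84 + 377.218 = 3691.058 L/min

3691.058 L/min


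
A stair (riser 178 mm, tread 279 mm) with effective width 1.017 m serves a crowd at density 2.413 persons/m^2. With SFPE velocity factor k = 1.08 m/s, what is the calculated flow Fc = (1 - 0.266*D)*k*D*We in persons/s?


1 - 0.266*D = 1 - 0.266*2.413 = 0.35814
Fs = 0.35814 * 1.08 * 2.413 = 0.93333 persons/(s*m)
Fc = 0.93333 * 1.017 = 0.94920 persons/s

0.94920 persons/s


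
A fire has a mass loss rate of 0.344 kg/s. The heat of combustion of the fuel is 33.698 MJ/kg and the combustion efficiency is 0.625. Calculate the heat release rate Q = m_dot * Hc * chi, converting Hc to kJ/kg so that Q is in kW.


Hc = 33.698 MJ/kg = 33.698 * 1000 kJ/kg = 33698 kJ/kg
Q = 0.344 kg/s * 33698 kJ/kg * 0.625 = 7245.07 kW

7245.07 kW


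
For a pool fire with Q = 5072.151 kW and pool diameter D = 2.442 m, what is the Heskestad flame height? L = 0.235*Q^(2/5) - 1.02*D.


Q^(2/5) = 30.344
0.235 * Q^(2/5) = 7.1309
1.02 * D = 2.4908
L = 4.6401 m

4.6401 m


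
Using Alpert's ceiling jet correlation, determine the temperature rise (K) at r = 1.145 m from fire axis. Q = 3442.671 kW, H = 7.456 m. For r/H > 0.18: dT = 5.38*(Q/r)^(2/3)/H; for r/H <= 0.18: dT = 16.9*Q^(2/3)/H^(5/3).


r/H = 1.145 / 7.456 = 0.15357
r/H <= 0.18, so dT = 16.9*Q^(2/3)/H^(5/3)
Q^(2/3) = 228.00
H^(5/3) = 28.456
dT = 16.9 * 228.00 / 28.456 = 135.41 K

135.41 K


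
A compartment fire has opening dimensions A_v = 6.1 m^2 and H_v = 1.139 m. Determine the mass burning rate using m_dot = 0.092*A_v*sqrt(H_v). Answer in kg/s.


sqrt(H_v) = 1.0672
m_dot = 0.092 * 6.1 * 1.0672 = 0.59893 kg/s

0.59893 kg/s


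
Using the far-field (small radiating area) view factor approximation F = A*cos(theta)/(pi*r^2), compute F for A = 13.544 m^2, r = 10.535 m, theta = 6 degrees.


cos(6 deg) = 0.99452
pi*r^2 = 348.67
F = 13.544 * 0.99452 / 348.67 = 0.038632

0.038632


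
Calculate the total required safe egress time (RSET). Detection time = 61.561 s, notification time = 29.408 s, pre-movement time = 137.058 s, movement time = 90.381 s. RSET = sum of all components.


Total = 61.561 + 29.408 + 137.058 + 90.381 = 318.408 s

318.408 s


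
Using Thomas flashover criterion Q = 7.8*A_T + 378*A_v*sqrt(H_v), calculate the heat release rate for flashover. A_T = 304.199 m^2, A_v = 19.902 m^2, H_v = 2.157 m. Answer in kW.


7.8*A_T = 2372.8
sqrt(H_v) = 1.4687
378*A_v*sqrt(H_v) = 11049
Q = 2372.8 + 11049 = 13422 kW

13422 kW
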